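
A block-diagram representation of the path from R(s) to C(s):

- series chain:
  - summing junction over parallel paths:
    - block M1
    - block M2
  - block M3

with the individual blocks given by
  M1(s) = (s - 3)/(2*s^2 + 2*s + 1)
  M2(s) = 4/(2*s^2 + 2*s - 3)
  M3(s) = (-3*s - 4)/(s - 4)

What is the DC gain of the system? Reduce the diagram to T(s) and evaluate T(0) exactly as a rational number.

First reduce the diagram to T(s).

Step 1: reduce the parallel group M1, M2; result (2*s^3 + 4*s^2 - s + 13)/(4*s^4 + 8*s^3 - 4*s - 3)
Step 2: series reduction of (M1+M2), M3; result (-6*s^4 - 20*s^3 - 13*s^2 - 35*s - 52)/(4*s^5 - 8*s^4 - 32*s^3 - 4*s^2 + 13*s + 12)
The step-2 result is T(s). Setting s = 0: T(0) = -52/12 = -13/3.

Answer: -13/3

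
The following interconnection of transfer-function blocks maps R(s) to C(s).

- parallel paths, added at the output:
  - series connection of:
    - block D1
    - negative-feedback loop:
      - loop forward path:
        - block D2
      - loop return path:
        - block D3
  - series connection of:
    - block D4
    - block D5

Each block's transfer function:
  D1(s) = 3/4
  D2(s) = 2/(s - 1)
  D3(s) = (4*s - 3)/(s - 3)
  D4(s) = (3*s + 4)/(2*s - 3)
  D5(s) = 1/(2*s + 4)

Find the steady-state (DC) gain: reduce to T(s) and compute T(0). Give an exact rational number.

Answer: 7/6

Working:
Step 1. reduce the feedback loop with forward D2 and return D3, giving (2*s - 6)/(s^2 + 4*s - 3)
Step 2. combine D1, [D2/(1+D2*D3)] in series, giving (3*s - 9)/(2*s^2 + 8*s - 6)
Step 3. reduce the series chain D4, D5, giving (3*s + 4)/(4*s^2 + 2*s - 12)
Step 4. combine (D1*[D2/(1+D2*D3)]), (D4*D5) in parallel, giving (9*s^3 + s^2 - 20*s + 42)/(4*s^4 + 18*s^3 - 16*s^2 - 54*s + 36)
The step-4 result is T(s). Setting s = 0: T(0) = 42/36 = 7/6.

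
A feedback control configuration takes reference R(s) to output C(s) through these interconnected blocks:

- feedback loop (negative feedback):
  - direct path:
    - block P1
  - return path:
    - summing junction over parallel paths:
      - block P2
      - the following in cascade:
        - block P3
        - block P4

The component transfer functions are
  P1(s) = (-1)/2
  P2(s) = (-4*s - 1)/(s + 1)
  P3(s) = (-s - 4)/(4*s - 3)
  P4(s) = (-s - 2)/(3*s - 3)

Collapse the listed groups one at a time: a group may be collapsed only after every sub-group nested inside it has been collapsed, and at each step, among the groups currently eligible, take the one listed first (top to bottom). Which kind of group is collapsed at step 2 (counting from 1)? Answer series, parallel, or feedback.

Step 1: cascade P3, P4
Step 2: combine P2, (P3*P4) in parallel
Step 3: apply the feedback formula to P1, (P2+(P3*P4))
So the answer for step 2 is parallel.

Therefore the answer is parallel.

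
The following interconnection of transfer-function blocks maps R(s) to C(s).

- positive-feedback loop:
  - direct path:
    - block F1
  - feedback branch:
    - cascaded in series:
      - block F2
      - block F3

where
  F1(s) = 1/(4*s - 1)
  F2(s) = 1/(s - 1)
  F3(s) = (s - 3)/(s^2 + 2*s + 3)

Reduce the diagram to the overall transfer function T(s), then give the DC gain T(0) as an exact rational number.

1. reduce the series chain F2, F3, giving (s - 3)/(s^3 + s^2 + s - 3)
2. close the feedback loop around F1, (F2*F3), giving (s^3 + s^2 + s - 3)/(4*s^4 + 3*s^3 + 3*s^2 - 14*s + 6)
Evaluating the step-2 result (the overall T(s)) at s = 0 gives T(0) = -3/6 = -1/2.

Therefore the answer is -1/2.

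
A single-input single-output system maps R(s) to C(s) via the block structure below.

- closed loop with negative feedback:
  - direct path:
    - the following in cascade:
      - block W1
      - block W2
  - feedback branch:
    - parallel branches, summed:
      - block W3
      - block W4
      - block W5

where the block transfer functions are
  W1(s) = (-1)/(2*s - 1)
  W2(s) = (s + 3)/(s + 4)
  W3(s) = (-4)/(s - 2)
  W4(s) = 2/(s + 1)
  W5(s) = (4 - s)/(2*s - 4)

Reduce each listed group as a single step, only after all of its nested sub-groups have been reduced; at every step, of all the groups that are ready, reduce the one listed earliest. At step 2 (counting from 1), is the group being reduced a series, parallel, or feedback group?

[1] combine W1, W2 in series
[2] sum the parallel branches W3, W4, W5
[3] apply the feedback formula to (W1*W2), (W3+W4+W5)
So the answer for step 2 is parallel.

Answer: parallel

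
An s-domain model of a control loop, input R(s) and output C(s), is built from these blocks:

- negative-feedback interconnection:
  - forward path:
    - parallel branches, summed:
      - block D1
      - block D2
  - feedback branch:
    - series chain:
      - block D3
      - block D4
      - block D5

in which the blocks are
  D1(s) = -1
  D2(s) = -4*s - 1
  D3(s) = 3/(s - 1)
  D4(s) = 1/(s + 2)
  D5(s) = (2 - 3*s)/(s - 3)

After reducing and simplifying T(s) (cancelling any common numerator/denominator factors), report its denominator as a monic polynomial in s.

The answer is s^3 + 34*s^2 - 11*s - 6.

Reasoning:
(1) parallel reduction of D1, D2 -> -4*s - 2
(2) multiply D3, D4, D5 (series) -> (6 - 9*s)/(s^3 - 2*s^2 - 5*s + 6)
(3) collapse the loop ((D1+D2) forward, (D3*D4*D5) return) -> (-4*s^4 + 6*s^3 + 24*s^2 - 14*s - 12)/(s^3 + 34*s^2 - 11*s - 6)
Step 3 gives the fully reduced T(s), with no common factor left to cancel. The denominator is already monic (leading coefficient 1).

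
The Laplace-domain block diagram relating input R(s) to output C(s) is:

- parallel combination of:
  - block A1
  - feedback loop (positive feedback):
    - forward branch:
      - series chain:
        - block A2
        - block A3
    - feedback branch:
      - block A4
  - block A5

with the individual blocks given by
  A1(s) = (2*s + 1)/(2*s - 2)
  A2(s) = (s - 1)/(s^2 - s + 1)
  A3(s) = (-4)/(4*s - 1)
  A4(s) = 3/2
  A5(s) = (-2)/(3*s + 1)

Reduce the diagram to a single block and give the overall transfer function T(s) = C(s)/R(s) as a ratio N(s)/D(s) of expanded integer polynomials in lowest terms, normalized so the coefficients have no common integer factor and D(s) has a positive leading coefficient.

The answer is (24*s^5 - 26*s^4 + 57*s^3 - 16*s^2 + 40*s - 43)/(24*s^5 - 46*s^4 + 78*s^3 - 76*s^2 + 6*s + 14).

Reasoning:
Step 1. combine A2, A3 in series; result (4 - 4*s)/(4*s^3 - 5*s^2 + 5*s - 1)
Step 2. collapse the loop ((A2*A3) forward, A4 return); result (4 - 4*s)/(4*s^3 - 5*s^2 + 11*s - 7)
Step 3. reduce the parallel group A1, [(A2*A3)/(1-(A2*A3)*A4)], A5: this yields T(s), and no further normalization is needed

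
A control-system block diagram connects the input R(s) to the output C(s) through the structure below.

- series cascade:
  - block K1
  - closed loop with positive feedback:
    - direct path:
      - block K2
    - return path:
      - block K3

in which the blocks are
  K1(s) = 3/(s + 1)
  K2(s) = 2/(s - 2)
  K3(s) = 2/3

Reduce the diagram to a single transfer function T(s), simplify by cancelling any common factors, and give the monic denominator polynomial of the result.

1. reduce the feedback loop with forward K2 and return K3 gives 6/(3*s - 10)
2. multiply K1, [K2/(1-K2*K3)] (series) gives 18/(3*s^2 - 7*s - 10)
Step 2 gives the fully reduced T(s), with no common factor left to cancel. The denominator's leading coefficient is 3, so divide each of its coefficients by 3 to get the monic form.

Answer: s^2 - 7*s/3 - 10/3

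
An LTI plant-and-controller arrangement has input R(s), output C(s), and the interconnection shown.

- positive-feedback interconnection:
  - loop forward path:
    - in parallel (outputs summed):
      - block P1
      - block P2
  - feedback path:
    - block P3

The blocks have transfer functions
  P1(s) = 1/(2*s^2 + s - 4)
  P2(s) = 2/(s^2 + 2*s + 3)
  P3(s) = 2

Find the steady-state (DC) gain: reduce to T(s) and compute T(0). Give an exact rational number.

Reducing step by step:

Step 1. add P1, P2 (parallel) = (5*s^2 + 4*s - 5)/(2*s^4 + 5*s^3 + 4*s^2 - 5*s - 12)
Step 2. feedback reduction of (P1+P2), P3 = (5*s^2 + 4*s - 5)/(2*s^4 + 5*s^3 - 6*s^2 - 13*s - 2)
Evaluating the step-2 result (the overall T(s)) at s = 0 gives T(0) = -5/(-2) = 5/2.

Answer: 5/2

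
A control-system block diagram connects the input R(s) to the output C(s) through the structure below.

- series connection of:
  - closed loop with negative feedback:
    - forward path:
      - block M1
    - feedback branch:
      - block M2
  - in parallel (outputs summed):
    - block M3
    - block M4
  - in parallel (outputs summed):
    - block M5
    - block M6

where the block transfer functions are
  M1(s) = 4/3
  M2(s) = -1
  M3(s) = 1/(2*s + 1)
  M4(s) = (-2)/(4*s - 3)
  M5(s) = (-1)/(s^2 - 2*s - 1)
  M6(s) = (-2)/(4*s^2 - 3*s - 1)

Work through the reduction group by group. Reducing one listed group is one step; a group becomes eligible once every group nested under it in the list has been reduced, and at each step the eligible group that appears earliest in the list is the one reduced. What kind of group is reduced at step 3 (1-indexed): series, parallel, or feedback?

Step 1: close the feedback loop around M1, M2
Step 2: combine M3, M4 in parallel
Step 3: sum the parallel branches M5, M6
Step 4: cascade [M1/(1+M1*M2)], (M3+M4), (M5+M6)
Step 3: parallel.

Therefore the answer is parallel.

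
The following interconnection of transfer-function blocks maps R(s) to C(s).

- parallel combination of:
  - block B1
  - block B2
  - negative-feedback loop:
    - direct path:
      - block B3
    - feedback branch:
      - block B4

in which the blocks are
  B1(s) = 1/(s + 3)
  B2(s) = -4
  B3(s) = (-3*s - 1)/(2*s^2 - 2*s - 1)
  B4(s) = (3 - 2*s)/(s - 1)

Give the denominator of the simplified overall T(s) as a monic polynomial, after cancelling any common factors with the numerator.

First reduce the diagram to T(s).

Step 1: collapse the loop (B3 forward, B4 return) gives (-3*s^2 + 2*s + 1)/(2*s^3 + 2*s^2 - 6*s - 2)
Step 2: add B1, B2, [B3/(1+B3*B4)] (parallel) gives (-8*s^4 - 33*s^3 - 5*s^2 + 81*s + 25)/(2*s^4 + 8*s^3 - 20*s - 6)
The result of step 2 is T(s) in lowest terms. Its denominator has leading coefficient 2; dividing the denominator through by 2 makes it monic.

Answer: s^4 + 4*s^3 - 10*s - 3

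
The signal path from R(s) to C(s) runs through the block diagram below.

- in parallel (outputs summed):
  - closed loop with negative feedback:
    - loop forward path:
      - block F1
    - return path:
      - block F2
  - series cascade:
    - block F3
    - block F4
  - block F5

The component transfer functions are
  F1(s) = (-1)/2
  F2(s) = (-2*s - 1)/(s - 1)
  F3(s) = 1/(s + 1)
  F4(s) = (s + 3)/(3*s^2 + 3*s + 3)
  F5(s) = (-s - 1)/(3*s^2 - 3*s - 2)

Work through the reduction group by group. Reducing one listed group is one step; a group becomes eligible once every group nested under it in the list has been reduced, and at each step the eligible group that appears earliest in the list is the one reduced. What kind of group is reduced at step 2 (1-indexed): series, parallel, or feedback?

(1) feedback reduction of F1, F2
(2) combine F3, F4 in series
(3) reduce the parallel group [F1/(1+F1*F2)], (F3*F4), F5
At step 2 the group reduced is series.

Final answer: series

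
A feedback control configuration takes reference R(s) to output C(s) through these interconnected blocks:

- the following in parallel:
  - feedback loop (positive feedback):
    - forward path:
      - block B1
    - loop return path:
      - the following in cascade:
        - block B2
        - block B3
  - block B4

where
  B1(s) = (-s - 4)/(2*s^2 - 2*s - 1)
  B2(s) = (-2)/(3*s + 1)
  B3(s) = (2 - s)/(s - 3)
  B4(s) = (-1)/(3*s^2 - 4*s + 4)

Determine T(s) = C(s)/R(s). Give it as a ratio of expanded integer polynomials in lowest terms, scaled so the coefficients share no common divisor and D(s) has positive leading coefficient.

1. series reduction of B2, B3: (2*s - 4)/(3*s^2 - 8*s - 3)
2. collapse the loop (B1 forward, (B2*B3) return): (-3*s^3 - 4*s^2 + 35*s + 12)/(6*s^4 - 22*s^3 + 9*s^2 + 18*s - 13)
3. parallel reduction of [B1/(1-B1*(B2*B3))], B4, giving the overall T(s)

Answer: (-9*s^5 - 6*s^4 + 131*s^3 - 129*s^2 + 74*s + 61)/(18*s^6 - 90*s^5 + 139*s^4 - 70*s^3 - 75*s^2 + 124*s - 52)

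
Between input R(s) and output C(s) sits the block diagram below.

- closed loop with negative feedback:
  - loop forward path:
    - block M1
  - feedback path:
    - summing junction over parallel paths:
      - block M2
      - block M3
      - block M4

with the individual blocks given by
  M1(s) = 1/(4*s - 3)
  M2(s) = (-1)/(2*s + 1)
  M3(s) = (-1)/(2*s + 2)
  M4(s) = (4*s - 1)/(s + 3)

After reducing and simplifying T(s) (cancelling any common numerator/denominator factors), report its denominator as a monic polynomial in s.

Answer: s^4 + 19*s^3/4 + 21*s^2/8 - 49*s/16 - 29/16

Working:
(1) reduce the parallel group M2, M3, M4, giving (16*s^3 + 16*s^2 - 13*s - 11)/(4*s^3 + 18*s^2 + 20*s + 6)
(2) close the feedback loop around M1, (M2+M3+M4), giving (4*s^3 + 18*s^2 + 20*s + 6)/(16*s^4 + 76*s^3 + 42*s^2 - 49*s - 29)
No further cancellation is possible in the step-2 result, so that is T(s). Its denominator becomes monic after dividing by the leading coefficient 16.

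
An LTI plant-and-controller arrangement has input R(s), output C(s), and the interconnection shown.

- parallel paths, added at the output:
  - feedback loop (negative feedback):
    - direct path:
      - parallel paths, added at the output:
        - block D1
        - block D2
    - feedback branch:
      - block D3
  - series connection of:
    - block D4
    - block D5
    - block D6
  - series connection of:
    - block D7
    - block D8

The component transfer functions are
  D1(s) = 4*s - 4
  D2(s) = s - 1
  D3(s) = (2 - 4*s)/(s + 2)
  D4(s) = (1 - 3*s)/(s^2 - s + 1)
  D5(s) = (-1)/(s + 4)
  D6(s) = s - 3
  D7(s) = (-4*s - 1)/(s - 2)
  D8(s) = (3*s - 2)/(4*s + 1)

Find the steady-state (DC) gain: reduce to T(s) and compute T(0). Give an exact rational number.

1. reduce the parallel group D1, D2; result 5*s - 5
2. apply the feedback formula to (D1+D2), D3; result (-5*s^2 - 5*s + 10)/(20*s^2 - 31*s + 8)
3. cascade D4, D5, D6; result (3*s^2 - 10*s + 3)/(s^3 + 3*s^2 - 3*s + 4)
4. combine D7, D8 in series; result (2 - 3*s)/(s - 2)
5. parallel reduction of [(D1+D2)/(1+(D1+D2)*D3)], (D4*D5*D6), (D7*D8); result (-65*s^6 + 3*s^5 + 130*s^4 + 104*s^3 - 223*s^2 + 118*s - 64)/(20*s^6 - 11*s^5 - 203*s^4 + 487*s^3 - 542*s^2 + 328*s - 64)
Evaluating the step-5 result (the overall T(s)) at s = 0 gives T(0) = -64/(-64) = 1.

Hence the answer: 1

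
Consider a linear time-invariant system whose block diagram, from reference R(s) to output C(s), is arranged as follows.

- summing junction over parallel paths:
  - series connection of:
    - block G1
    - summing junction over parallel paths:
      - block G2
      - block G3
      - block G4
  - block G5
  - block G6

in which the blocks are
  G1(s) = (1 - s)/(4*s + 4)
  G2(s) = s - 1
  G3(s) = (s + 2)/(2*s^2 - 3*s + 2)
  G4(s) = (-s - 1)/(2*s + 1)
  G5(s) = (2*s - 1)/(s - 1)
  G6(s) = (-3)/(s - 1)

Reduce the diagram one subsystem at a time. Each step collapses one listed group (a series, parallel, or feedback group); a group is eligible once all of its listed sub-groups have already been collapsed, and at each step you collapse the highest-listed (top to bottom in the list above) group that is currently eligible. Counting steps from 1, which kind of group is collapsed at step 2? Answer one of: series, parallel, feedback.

(1) add G2, G3, G4 (parallel)
(2) multiply G1, (G2+G3+G4) (series)
(3) add (G1*(G2+G3+G4)), G5, G6 (parallel)
So the answer for step 2 is series.

Answer: series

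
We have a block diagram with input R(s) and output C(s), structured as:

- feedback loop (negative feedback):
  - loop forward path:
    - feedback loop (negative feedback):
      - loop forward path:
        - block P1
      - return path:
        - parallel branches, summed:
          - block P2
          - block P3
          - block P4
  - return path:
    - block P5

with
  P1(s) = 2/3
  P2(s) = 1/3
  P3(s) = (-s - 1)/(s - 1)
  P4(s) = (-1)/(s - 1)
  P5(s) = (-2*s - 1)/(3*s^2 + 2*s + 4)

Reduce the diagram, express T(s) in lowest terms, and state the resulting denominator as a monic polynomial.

Step 1 - parallel reduction of P2, P3, P4; result (-2*s - 7)/(3*s - 3)
Step 2 - feedback reduction of P1, (P2+P3+P4); result (6*s - 6)/(5*s - 23)
Step 3 - apply the feedback formula to [P1/(1+P1*(P2+P3+P4))], P5; result (18*s^3 - 6*s^2 + 12*s - 24)/(15*s^3 - 71*s^2 - 20*s - 86)
No further cancellation is possible in the step-3 result, so that is T(s). Its denominator becomes monic after dividing by the leading coefficient 15.

Final answer: s^3 - 71*s^2/15 - 4*s/3 - 86/15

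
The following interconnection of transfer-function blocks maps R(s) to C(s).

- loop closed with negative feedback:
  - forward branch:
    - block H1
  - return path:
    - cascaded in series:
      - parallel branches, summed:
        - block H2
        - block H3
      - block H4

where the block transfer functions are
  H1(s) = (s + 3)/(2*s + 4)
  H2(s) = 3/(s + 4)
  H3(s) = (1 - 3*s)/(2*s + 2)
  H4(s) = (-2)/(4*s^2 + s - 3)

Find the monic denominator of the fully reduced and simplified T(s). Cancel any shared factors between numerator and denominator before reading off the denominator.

The answer is s^5 + 29*s^4/4 + 123*s^3/8 + 8*s^2 - 63*s/8 - 39/4.

Reasoning:
Step 1: combine H2, H3 in parallel -> (-3*s^2 - 5*s + 10)/(2*s^2 + 10*s + 8)
Step 2: series reduction of (H2+H3), H4 -> (3*s^2 + 5*s - 10)/(4*s^4 + 21*s^3 + 18*s^2 - 11*s - 12)
Step 3: feedback reduction of H1, ((H2+H3)*H4) -> (4*s^5 + 33*s^4 + 81*s^3 + 43*s^2 - 45*s - 36)/(8*s^5 + 58*s^4 + 123*s^3 + 64*s^2 - 63*s - 78)
The result of step 3 is T(s) in lowest terms. Its denominator has leading coefficient 8; dividing the denominator through by 8 makes it monic.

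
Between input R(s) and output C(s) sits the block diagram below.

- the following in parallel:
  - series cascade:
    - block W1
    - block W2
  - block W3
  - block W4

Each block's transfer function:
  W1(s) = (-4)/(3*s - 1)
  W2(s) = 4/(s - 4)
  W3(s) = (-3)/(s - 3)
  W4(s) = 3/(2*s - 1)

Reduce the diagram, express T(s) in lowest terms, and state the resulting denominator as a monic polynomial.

Reducing step by step:

[1] multiply W1, W2 (series); result (-16)/(3*s^2 - 13*s + 4)
[2] sum the parallel branches (W1*W2), W3, W4; result (-9*s^3 - 11*s^2 + 178*s - 72)/(6*s^4 - 47*s^3 + 108*s^2 - 67*s + 12)
T(s) is the step-2 result (common factors already cancelled). Leading coefficient of the denominator: 6. Divide through by 6 for the monic polynomial.

Answer: s^4 - 47*s^3/6 + 18*s^2 - 67*s/6 + 2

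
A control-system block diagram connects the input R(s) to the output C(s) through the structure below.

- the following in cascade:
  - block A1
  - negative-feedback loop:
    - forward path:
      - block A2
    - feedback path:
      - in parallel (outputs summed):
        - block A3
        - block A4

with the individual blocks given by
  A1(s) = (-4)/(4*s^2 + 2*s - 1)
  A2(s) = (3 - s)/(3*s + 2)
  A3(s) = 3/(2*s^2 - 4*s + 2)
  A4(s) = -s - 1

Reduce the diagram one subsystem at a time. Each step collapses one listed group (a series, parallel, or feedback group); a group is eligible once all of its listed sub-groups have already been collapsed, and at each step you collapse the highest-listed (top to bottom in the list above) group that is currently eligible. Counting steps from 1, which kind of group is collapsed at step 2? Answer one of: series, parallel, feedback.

[1] sum the parallel branches A3, A4
[2] reduce the feedback loop with forward A2 and return (A3+A4)
[3] multiply A1, [A2/(1+A2*(A3+A4))] (series)
So the answer for step 2 is feedback.

Final answer: feedback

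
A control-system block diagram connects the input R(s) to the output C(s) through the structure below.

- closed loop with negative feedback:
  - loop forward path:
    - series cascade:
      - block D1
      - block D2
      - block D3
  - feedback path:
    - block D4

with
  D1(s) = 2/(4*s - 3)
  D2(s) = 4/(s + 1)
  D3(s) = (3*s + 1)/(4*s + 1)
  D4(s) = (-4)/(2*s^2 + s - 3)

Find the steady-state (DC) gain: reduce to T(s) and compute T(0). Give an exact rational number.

1. cascade D1, D2, D3 = (24*s + 8)/(16*s^3 + 8*s^2 - 11*s - 3)
2. collapse the loop ((D1*D2*D3) forward, D4 return) = (48*s^3 + 40*s^2 - 64*s - 24)/(32*s^5 + 32*s^4 - 62*s^3 - 41*s^2 - 66*s - 23)
DC gain: substitute s = 0 into T(s) from step 2: T(0) = -24/(-23) = 24/23.

Therefore the answer is 24/23.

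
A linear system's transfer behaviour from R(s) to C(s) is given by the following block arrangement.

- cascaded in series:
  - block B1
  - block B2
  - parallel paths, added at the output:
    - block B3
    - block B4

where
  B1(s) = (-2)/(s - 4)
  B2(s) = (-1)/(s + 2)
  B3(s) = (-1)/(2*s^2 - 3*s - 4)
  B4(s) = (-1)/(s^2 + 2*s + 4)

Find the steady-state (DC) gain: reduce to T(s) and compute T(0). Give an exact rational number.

Step 1. parallel reduction of B3, B4, giving (-3*s^2 + s)/(2*s^4 + s^3 - 2*s^2 - 20*s - 16)
Step 2. cascade B1, B2, (B3+B4), giving (-6*s^2 + 2*s)/(2*s^6 - 3*s^5 - 20*s^4 - 24*s^3 + 40*s^2 + 192*s + 128)
The step-2 result is T(s). Setting s = 0: T(0) = 0/128 = 0.

Therefore the answer is 0.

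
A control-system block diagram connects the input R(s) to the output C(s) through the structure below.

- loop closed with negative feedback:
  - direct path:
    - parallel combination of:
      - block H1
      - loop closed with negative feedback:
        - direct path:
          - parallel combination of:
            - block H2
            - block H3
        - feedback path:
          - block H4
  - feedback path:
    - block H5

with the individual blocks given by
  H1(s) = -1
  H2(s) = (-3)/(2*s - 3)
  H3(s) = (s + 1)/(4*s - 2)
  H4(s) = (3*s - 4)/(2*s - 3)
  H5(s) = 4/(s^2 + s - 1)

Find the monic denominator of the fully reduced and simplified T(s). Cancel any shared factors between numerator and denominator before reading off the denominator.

First reduce the diagram to T(s).

Step 1. add H2, H3 (parallel), giving (2*s^2 - 13*s + 3)/(8*s^2 - 16*s + 6)
Step 2. reduce the feedback loop with forward (H2+H3) and return H4, giving (4*s^3 - 32*s^2 + 45*s - 9)/(22*s^3 - 103*s^2 + 121*s - 30)
Step 3. sum the parallel branches H1, [(H2+H3)/(1+(H2+H3)*H4)], giving (-18*s^3 + 71*s^2 - 76*s + 21)/(22*s^3 - 103*s^2 + 121*s - 30)
Step 4. feedback reduction of (H1+[(H2+H3)/(1+(H2+H3)*H4)]), H5, giving (-18*s^5 + 53*s^4 + 13*s^3 - 126*s^2 + 97*s - 21)/(22*s^5 - 81*s^4 - 76*s^3 + 478*s^2 - 455*s + 114)
Step 4 gives the fully reduced T(s), with no common factor left to cancel. The denominator's leading coefficient is 22, so divide each of its coefficients by 22 to get the monic form.

Answer: s^5 - 81*s^4/22 - 38*s^3/11 + 239*s^2/11 - 455*s/22 + 57/11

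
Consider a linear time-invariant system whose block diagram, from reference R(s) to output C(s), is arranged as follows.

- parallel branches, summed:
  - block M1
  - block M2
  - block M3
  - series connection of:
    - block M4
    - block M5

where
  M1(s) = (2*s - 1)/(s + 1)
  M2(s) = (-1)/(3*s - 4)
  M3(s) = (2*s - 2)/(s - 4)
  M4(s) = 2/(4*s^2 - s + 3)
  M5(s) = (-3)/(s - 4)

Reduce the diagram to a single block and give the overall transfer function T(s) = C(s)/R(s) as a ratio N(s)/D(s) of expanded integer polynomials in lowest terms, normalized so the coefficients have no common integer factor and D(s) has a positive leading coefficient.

1. reduce the series chain M4, M5 = (-6)/(4*s^3 - 17*s^2 + 7*s - 12)
2. sum the parallel branches M1, M2, M3, (M4*M5); the result is T(s) itself (integer coefficients, no common factor, positive leading denominator coefficient)

Hence the answer: (48*s^5 - 188*s^4 + 260*s^3 - 211*s^2 + 145*s + 12)/(12*s^5 - 55*s^4 + 22*s^3 + 25*s^2 - 16*s + 48)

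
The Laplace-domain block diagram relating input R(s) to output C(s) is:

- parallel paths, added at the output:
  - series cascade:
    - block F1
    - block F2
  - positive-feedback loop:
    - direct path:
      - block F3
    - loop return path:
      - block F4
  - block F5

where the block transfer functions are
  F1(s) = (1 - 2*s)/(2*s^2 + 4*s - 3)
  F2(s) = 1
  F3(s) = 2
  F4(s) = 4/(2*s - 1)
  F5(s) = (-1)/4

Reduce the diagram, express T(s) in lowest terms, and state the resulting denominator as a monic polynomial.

First reduce the diagram to T(s).

[1] reduce the series chain F1, F2, giving (1 - 2*s)/(2*s^2 + 4*s - 3)
[2] apply the feedback formula to F3, F4, giving (4*s - 2)/(2*s - 9)
[3] sum the parallel branches (F1*F2), [F3/(1-F3*F4)], F5, giving (28*s^3 + 42*s^2 + 42*s - 39)/(16*s^3 - 40*s^2 - 168*s + 108)
T(s) is the step-3 result (common factors already cancelled). Leading coefficient of the denominator: 16. Divide through by 16 for the monic polynomial.

Answer: s^3 - 5*s^2/2 - 21*s/2 + 27/4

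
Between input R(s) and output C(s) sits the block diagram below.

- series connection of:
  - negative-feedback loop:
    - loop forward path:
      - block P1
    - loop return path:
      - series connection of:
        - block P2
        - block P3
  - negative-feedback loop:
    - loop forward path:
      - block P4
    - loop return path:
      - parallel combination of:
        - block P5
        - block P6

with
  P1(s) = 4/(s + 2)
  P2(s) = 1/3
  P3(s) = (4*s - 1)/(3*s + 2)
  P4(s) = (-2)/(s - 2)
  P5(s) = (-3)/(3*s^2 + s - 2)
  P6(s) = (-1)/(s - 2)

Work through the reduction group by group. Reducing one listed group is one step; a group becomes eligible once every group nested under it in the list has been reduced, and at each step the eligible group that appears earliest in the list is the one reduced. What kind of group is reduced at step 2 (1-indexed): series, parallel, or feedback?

[1] reduce the series chain P2, P3
[2] feedback reduction of P1, (P2*P3)
[3] combine P5, P6 in parallel
[4] apply the feedback formula to P4, (P5+P6)
[5] cascade [P1/(1+P1*(P2*P3))], [P4/(1+P4*(P5+P6))]
The group at step 2 is a feedback group.

Hence the answer: feedback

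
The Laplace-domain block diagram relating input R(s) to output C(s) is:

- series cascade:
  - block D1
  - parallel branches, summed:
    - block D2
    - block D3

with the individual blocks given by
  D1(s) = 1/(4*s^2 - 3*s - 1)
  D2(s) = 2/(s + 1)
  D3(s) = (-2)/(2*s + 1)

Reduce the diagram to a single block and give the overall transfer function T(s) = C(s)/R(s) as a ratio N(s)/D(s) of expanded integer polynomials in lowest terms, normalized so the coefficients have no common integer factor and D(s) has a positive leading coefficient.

Answer: (2*s)/(8*s^4 + 6*s^3 - 7*s^2 - 6*s - 1)

Working:
1. reduce the parallel group D2, D3; result (2*s)/(2*s^2 + 3*s + 1)
2. cascade D1, (D2+D3): this yields T(s), and no further normalization is needed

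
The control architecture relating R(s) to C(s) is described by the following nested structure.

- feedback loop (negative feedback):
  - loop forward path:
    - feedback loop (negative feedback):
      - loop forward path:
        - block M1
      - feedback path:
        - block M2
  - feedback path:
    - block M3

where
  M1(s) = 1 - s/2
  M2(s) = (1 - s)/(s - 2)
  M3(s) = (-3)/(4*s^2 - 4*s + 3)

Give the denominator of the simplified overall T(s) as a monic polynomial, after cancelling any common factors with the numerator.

Step 1. close the feedback loop around M1, M2; result (2 - s)/(s + 1)
Step 2. close the feedback loop around [M1/(1+M1*M2)], M3; result (-4*s^3 + 12*s^2 - 11*s + 6)/(4*s^3 + 2*s - 3)
Step 2 gives the fully reduced T(s), with no common factor left to cancel. The denominator's leading coefficient is 4, so divide each of its coefficients by 4 to get the monic form.

Answer: s^3 + s/2 - 3/4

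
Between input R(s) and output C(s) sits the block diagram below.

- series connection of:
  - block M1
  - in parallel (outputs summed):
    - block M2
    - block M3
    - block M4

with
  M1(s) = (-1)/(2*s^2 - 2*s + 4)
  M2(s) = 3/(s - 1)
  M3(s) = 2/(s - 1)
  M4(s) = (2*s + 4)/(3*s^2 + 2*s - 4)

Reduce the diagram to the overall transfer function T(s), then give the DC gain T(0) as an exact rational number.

Reducing step by step:

Step 1 - sum the parallel branches M2, M3, M4 = (17*s^2 + 12*s - 24)/(3*s^3 - s^2 - 6*s + 4)
Step 2 - cascade M1, (M2+M3+M4) = (-17*s^2 - 12*s + 24)/(6*s^5 - 8*s^4 + 2*s^3 + 16*s^2 - 32*s + 16)
That last expression is T(s); at s = 0 only the constant terms survive, so T(0) = 24/16 = 3/2.

Answer: 3/2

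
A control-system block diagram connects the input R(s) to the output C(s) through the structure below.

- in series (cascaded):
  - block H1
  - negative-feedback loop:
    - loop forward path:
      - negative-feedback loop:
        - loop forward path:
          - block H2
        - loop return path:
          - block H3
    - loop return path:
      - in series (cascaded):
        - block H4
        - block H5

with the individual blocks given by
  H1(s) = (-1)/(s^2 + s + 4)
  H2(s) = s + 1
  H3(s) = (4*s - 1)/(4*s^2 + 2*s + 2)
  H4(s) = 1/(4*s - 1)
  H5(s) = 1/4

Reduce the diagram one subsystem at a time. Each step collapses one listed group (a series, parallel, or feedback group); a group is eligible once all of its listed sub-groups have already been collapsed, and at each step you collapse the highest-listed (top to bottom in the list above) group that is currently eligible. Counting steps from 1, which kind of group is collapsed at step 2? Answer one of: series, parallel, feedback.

(1) reduce the feedback loop with forward H2 and return H3
(2) series reduction of H4, H5
(3) collapse the loop ([H2/(1+H2*H3)] forward, (H4*H5) return)
(4) cascade H1, [[H2/(1+H2*H3)]/(1+[H2/(1+H2*H3)]*(H4*H5))]
Step 2 collapses a series group.

Answer: series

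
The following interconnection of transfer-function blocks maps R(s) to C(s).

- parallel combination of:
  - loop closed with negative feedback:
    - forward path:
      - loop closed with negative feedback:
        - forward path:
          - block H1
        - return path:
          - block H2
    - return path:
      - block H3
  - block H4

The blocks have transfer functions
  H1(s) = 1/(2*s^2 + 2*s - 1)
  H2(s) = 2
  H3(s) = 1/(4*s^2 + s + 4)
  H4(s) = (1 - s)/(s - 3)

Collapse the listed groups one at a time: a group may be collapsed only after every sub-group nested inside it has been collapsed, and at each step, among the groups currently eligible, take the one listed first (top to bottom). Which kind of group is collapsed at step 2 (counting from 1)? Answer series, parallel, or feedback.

(1) feedback reduction of H1, H2
(2) collapse the loop ([H1/(1+H1*H2)] forward, H3 return)
(3) sum the parallel branches [[H1/(1+H1*H2)]/(1+[H1/(1+H1*H2)]*H3)], H4
So the answer for step 2 is feedback.

Answer: feedback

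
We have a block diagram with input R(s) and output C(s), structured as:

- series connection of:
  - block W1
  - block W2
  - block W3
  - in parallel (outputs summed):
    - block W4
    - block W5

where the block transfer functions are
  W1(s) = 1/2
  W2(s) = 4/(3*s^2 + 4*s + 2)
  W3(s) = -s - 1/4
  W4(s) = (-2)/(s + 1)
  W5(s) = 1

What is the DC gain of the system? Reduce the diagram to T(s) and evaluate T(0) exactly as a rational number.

1. parallel reduction of W4, W5 = (s - 1)/(s + 1)
2. cascade W1, W2, W3, (W4+W5) = (-4*s^2 + 3*s + 1)/(6*s^3 + 14*s^2 + 12*s + 4)
The step-2 result is T(s). Setting s = 0: T(0) = 1/4.

Hence the answer: 1/4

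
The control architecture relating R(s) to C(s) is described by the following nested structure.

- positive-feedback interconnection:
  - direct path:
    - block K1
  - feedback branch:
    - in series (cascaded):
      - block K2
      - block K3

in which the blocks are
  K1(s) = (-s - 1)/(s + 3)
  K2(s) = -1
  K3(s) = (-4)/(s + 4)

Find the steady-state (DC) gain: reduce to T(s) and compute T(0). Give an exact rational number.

Answer: -1/4

Working:
(1) cascade K2, K3, giving 4/(s + 4)
(2) reduce the feedback loop with forward K1 and return (K2*K3), giving (-s^2 - 5*s - 4)/(s^2 + 11*s + 16)
Evaluating the step-2 result (the overall T(s)) at s = 0 gives T(0) = -4/16 = -1/4.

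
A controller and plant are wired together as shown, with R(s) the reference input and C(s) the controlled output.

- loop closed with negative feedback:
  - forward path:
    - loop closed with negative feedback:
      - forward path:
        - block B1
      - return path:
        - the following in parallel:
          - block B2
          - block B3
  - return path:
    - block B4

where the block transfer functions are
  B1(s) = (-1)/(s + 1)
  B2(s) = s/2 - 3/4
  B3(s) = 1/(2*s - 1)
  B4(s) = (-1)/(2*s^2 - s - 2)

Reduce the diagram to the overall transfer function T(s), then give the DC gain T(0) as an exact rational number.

The answer is -4/9.

Reasoning:
(1) parallel reduction of B2, B3 gives (4*s^2 - 8*s + 7)/(8*s - 4)
(2) apply the feedback formula to B1, (B2+B3) gives (4 - 8*s)/(4*s^2 + 12*s - 11)
(3) feedback reduction of [B1/(1+B1*(B2+B3))], B4 gives (-16*s^3 + 16*s^2 + 12*s - 8)/(8*s^4 + 20*s^3 - 42*s^2 - 5*s + 18)
Step 3 gives the overall T(s). Then T(0) = -8/18 = -4/9.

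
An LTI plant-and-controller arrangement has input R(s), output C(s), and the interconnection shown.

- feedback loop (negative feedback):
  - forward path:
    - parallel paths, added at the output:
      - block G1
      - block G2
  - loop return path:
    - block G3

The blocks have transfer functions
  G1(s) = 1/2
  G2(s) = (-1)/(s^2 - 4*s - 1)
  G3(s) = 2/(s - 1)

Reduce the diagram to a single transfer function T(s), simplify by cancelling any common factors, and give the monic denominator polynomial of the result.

[1] parallel reduction of G1, G2; result (s^2 - 4*s - 3)/(2*s^2 - 8*s - 2)
[2] reduce the feedback loop with forward (G1+G2) and return G3; result (s^3 - 5*s^2 + s + 3)/(2*s^3 - 8*s^2 - 2*s - 4)
The result of step 2 is T(s) in lowest terms. Its denominator has leading coefficient 2; dividing the denominator through by 2 makes it monic.

Answer: s^3 - 4*s^2 - s - 2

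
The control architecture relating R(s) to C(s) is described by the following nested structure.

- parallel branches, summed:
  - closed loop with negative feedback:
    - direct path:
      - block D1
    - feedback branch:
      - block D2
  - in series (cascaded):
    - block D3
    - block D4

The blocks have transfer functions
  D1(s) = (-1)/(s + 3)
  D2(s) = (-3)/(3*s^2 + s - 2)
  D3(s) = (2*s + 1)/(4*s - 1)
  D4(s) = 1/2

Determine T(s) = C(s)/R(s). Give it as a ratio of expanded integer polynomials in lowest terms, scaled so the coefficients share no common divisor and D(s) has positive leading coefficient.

First reduce the diagram to T(s).

Step 1: close the feedback loop around D1, D2 -> (-3*s^2 - s + 2)/(3*s^3 + 10*s^2 + s - 3)
Step 2: reduce the series chain D3, D4 -> (2*s + 1)/(8*s - 2)
Step 3: combine [D1/(1+D1*D2)], (D3*D4) in parallel; the result is T(s) itself (integer coefficients, no common factor, positive leading denominator coefficient)

Answer: (6*s^4 - s^3 + 10*s^2 + 13*s - 7)/(24*s^4 + 74*s^3 - 12*s^2 - 26*s + 6)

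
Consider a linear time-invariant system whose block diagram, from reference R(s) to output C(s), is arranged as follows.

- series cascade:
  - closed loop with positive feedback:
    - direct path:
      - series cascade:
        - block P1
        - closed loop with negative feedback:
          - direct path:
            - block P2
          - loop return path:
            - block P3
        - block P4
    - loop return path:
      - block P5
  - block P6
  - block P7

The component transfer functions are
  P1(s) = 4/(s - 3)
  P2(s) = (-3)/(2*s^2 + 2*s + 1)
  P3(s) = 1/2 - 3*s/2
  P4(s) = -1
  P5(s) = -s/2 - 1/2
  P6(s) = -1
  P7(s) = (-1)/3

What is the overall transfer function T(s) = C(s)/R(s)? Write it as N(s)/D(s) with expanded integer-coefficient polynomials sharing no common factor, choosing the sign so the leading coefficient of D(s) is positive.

(1) feedback reduction of P2, P3 gives (-6)/(4*s^2 + 13*s - 1)
(2) reduce the series chain P1, [P2/(1+P2*P3)], P4 gives 24/(4*s^3 + s^2 - 40*s + 3)
(3) feedback reduction of (P1*[P2/(1+P2*P3)]*P4), P5 gives 24/(4*s^3 + s^2 - 28*s + 15)
(4) multiply [(P1*[P2/(1+P2*P3)]*P4)/(1-(P1*[P2/(1+P2*P3)]*P4)*P5)], P6, P7 (series); the result is T(s) itself (integer coefficients, no common factor, positive leading denominator coefficient)

Therefore the answer is 8/(4*s^3 + s^2 - 28*s + 15).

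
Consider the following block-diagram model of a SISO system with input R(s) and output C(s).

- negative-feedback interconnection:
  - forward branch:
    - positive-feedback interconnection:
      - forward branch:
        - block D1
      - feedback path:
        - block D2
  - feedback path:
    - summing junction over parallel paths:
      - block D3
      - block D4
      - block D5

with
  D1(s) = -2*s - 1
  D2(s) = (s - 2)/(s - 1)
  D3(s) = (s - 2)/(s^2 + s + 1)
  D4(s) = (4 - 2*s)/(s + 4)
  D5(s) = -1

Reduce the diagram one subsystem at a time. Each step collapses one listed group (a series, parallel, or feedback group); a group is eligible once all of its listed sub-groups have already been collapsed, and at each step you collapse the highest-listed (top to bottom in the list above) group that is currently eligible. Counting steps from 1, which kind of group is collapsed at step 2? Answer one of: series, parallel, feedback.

Step 1. collapse the loop (D1 forward, D2 return)
Step 2. parallel reduction of D3, D4, D5
Step 3. feedback reduction of [D1/(1-D1*D2)], (D3+D4+D5)
At step 2 the group reduced is parallel.

Therefore the answer is parallel.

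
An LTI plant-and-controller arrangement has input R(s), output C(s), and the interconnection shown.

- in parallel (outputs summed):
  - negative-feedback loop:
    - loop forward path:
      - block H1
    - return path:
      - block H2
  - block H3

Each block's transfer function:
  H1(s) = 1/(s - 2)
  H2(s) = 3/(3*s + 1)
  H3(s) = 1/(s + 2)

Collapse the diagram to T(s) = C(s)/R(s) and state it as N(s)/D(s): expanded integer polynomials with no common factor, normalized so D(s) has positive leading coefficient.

Step 1: collapse the loop (H1 forward, H2 return) = (3*s + 1)/(3*s^2 - 5*s + 1)
Step 2: sum the parallel branches [H1/(1+H1*H2)], H3, which is the overall transfer function T(s) = C(s)/R(s) in lowest terms

Answer: (6*s^2 + 2*s + 3)/(3*s^3 + s^2 - 9*s + 2)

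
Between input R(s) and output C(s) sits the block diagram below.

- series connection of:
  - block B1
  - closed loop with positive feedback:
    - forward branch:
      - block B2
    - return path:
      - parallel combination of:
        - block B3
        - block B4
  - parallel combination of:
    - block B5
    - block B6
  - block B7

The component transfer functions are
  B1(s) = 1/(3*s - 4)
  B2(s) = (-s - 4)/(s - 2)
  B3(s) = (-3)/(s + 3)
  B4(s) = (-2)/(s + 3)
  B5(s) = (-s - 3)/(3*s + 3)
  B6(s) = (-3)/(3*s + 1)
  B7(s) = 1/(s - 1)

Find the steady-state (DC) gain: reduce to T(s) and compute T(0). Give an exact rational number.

First reduce the diagram to T(s).

[1] add B3, B4 (parallel) gives (-5)/(s + 3)
[2] collapse the loop (B2 forward, (B3+B4) return) gives (-s^2 - 7*s - 12)/(s^2 - 4*s - 26)
[3] add B5, B6 (parallel) gives (-3*s^2 - 19*s - 12)/(9*s^2 + 12*s + 3)
[4] series reduction of B1, [B2/(1-B2*(B3+B4))], (B5+B6), B7 gives (3*s^4 + 40*s^3 + 181*s^2 + 312*s + 144)/(27*s^6 - 135*s^5 - 633*s^4 + 885*s^3 + 918*s^2 - 750*s - 312)
Evaluating the step-4 result (the overall T(s)) at s = 0 gives T(0) = 144/(-312) = -6/13.

Answer: -6/13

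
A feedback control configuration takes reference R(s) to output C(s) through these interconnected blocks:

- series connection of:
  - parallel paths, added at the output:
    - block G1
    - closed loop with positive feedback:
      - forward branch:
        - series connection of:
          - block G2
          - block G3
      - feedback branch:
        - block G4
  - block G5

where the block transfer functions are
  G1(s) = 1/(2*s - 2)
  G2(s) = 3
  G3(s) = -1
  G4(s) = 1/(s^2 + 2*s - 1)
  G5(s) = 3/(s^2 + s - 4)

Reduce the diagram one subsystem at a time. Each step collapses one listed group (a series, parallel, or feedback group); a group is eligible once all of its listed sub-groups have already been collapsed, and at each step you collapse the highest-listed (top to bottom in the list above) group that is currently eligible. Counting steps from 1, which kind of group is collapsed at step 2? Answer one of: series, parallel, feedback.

1. series reduction of G2, G3
2. collapse the loop ((G2*G3) forward, G4 return)
3. parallel reduction of G1, [(G2*G3)/(1-(G2*G3)*G4)]
4. multiply (G1+[(G2*G3)/(1-(G2*G3)*G4)]), G5 (series)
Step 2 collapses a feedback group.

Hence the answer: feedback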